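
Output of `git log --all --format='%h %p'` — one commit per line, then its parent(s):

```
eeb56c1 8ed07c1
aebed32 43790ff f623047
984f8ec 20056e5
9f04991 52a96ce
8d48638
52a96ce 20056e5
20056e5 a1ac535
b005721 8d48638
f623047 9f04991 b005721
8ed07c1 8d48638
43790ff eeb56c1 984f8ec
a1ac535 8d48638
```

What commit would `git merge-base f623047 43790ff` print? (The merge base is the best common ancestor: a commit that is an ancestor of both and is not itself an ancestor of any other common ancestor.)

20056e5

Ancestors of f623047: {20056e5, 52a96ce, 8d48638, 9f04991, a1ac535, b005721, f623047}.
Ancestors of 43790ff: {20056e5, 43790ff, 8d48638, 8ed07c1, 984f8ec, a1ac535, eeb56c1}.
Common ancestors: {20056e5, 8d48638, a1ac535}.
Among these, 20056e5 is not an ancestor of any other common ancestor — it is the merge base.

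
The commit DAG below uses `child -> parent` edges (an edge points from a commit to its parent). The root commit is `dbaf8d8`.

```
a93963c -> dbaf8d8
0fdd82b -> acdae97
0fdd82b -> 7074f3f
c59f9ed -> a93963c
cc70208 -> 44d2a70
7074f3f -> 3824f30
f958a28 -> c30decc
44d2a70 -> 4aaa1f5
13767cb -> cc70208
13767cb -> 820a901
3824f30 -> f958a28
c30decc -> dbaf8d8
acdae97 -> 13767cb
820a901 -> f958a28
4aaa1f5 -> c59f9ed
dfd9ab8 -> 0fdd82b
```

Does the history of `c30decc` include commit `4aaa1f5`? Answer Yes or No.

Ancestors of c30decc: {c30decc, dbaf8d8}.
4aaa1f5 is not in that set, so it is not an ancestor of c30decc.

No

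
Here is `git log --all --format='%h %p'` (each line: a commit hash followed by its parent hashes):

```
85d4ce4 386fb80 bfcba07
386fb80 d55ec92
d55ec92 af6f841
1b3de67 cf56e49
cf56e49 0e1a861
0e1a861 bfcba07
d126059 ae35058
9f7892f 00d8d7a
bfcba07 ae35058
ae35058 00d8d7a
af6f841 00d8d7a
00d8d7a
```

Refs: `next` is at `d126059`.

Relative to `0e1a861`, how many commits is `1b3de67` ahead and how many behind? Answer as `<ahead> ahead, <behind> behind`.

Reachable from 1b3de67: {00d8d7a, 0e1a861, 1b3de67, ae35058, bfcba07, cf56e49}.
Reachable from 0e1a861: {00d8d7a, 0e1a861, ae35058, bfcba07}.
Only in 1b3de67's history (ahead): {1b3de67, cf56e49} — 2.
Only in 0e1a861's history (behind): {} — 0.

2 ahead, 0 behind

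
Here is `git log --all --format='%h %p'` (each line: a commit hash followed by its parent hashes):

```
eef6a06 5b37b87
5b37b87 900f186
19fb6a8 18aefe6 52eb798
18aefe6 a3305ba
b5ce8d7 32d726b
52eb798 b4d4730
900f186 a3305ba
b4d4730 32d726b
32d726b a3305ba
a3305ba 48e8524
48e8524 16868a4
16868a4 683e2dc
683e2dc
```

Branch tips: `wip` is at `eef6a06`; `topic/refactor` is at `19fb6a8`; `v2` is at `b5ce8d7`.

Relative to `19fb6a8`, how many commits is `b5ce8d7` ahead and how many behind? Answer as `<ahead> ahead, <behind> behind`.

1 ahead, 4 behind

Reachable from b5ce8d7: {16868a4, 32d726b, 48e8524, 683e2dc, a3305ba, b5ce8d7}.
Reachable from 19fb6a8: {16868a4, 18aefe6, 19fb6a8, 32d726b, 48e8524, 52eb798, 683e2dc, a3305ba, b4d4730}.
Only in b5ce8d7's history (ahead): {b5ce8d7} — 1.
Only in 19fb6a8's history (behind): {18aefe6, 19fb6a8, 52eb798, b4d4730} — 4.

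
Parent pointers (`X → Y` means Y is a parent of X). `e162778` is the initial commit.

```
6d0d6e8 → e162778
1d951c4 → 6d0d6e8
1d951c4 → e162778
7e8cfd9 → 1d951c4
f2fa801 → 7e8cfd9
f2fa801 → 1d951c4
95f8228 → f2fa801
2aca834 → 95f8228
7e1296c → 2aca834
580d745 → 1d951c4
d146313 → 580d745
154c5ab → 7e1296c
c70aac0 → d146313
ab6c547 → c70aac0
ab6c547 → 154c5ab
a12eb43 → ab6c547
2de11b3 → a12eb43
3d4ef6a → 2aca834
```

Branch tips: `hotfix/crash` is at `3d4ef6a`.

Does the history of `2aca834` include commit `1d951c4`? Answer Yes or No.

Yes

Ancestors of 2aca834 (commits reachable by following parents): {1d951c4, 2aca834, 6d0d6e8, 7e8cfd9, 95f8228, e162778, f2fa801}.
1d951c4 is in that set, so it is an ancestor of 2aca834.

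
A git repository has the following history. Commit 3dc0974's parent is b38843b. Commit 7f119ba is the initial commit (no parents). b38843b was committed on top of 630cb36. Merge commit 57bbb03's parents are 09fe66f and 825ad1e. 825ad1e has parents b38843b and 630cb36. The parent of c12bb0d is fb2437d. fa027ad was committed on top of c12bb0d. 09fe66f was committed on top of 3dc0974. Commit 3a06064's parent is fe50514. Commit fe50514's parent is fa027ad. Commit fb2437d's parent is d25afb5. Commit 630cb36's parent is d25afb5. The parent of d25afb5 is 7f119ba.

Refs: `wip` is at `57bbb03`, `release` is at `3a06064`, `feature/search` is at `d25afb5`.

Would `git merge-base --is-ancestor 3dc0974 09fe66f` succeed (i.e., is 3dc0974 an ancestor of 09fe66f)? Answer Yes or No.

Yes

Ancestors of 09fe66f (commits reachable by following parents): {09fe66f, 3dc0974, 630cb36, 7f119ba, b38843b, d25afb5}.
3dc0974 is in that set, so it is an ancestor of 09fe66f.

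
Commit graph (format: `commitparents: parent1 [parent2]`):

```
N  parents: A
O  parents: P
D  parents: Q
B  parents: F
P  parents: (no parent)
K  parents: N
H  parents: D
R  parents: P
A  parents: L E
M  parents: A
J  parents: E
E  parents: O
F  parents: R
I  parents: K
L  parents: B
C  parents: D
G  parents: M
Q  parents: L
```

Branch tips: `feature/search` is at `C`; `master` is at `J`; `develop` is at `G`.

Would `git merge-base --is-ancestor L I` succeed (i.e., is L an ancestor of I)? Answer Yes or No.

Ancestors of I (commits reachable by following parents): {A, B, E, F, I, K, L, N, O, P, R}.
L is in that set, so it is an ancestor of I.

Yes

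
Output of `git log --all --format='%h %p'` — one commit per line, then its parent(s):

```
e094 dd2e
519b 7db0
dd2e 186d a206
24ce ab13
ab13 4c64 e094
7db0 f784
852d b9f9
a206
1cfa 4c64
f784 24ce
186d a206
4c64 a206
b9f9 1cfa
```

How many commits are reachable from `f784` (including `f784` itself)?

8

Walking parent pointers from f784: reachable set = {186d, 24ce, 4c64, a206, ab13, dd2e, e094, f784}.
That is 8 commits.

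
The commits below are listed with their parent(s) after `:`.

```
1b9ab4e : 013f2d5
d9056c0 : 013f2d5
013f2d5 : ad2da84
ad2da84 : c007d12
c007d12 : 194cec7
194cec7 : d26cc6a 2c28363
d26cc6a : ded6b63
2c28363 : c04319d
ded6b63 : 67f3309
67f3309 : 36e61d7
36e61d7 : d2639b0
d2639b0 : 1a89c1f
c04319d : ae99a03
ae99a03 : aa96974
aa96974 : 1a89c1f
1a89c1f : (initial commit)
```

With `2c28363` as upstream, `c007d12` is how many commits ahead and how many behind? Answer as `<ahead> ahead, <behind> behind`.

7 ahead, 0 behind

Reachable from c007d12: {194cec7, 1a89c1f, 2c28363, 36e61d7, 67f3309, aa96974, ae99a03, c007d12, c04319d, d2639b0, d26cc6a, ded6b63}.
Reachable from 2c28363: {1a89c1f, 2c28363, aa96974, ae99a03, c04319d}.
Only in c007d12's history (ahead): {194cec7, 36e61d7, 67f3309, c007d12, d2639b0, d26cc6a, ded6b63} — 7.
Only in 2c28363's history (behind): {} — 0.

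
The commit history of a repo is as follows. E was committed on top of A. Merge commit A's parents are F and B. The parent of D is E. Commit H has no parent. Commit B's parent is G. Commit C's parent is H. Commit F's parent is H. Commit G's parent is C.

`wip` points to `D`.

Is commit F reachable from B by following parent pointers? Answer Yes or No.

No

Ancestors of B: {B, C, G, H}.
F is not in that set, so it is not an ancestor of B.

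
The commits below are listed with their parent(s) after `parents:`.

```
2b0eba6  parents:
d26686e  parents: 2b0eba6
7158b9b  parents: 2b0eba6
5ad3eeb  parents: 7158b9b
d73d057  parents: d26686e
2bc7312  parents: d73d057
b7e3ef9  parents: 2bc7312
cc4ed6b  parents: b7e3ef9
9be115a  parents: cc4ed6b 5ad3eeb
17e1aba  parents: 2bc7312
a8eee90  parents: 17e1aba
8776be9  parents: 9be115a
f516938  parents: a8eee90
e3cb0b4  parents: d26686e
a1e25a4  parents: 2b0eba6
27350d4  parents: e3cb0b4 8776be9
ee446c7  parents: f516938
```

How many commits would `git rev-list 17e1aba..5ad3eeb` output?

Reachable from 5ad3eeb: {2b0eba6, 5ad3eeb, 7158b9b}.
Reachable from 17e1aba: {17e1aba, 2b0eba6, 2bc7312, d26686e, d73d057}.
In 5ad3eeb's history but not 17e1aba's: {5ad3eeb, 7158b9b} — 2 commits.

2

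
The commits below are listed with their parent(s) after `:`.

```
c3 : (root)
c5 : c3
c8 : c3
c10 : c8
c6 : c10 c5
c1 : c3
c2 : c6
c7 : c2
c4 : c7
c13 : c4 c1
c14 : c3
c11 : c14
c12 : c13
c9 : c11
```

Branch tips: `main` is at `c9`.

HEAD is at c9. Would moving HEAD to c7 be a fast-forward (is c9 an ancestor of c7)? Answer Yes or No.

No

A fast-forward from c9 to c7 is possible iff c9 is an ancestor of c7.
Ancestors of c7: {c10, c2, c3, c5, c6, c7, c8}.
c9 is not among them, so fast-forward is not possible.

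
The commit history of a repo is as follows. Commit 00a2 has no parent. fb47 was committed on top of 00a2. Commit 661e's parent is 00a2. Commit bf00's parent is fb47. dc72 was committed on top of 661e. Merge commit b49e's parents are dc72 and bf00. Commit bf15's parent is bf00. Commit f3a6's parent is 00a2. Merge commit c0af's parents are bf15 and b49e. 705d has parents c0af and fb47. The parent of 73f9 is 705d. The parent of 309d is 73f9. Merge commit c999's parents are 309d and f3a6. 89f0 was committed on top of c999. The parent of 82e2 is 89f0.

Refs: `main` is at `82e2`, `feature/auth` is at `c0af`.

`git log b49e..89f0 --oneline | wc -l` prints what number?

8

Reachable from 89f0: {00a2, 309d, 661e, 705d, 73f9, 89f0, b49e, bf00, bf15, c0af, c999, dc72, f3a6, fb47}.
Reachable from b49e: {00a2, 661e, b49e, bf00, dc72, fb47}.
In 89f0's history but not b49e's: {309d, 705d, 73f9, 89f0, bf15, c0af, c999, f3a6} — 8 commits.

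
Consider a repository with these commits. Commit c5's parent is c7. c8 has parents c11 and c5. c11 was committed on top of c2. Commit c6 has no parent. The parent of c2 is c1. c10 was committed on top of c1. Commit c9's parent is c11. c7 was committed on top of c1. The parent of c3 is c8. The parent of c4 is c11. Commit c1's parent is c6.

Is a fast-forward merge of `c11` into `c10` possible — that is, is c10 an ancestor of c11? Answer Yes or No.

A fast-forward from c10 to c11 is possible iff c10 is an ancestor of c11.
Ancestors of c11: {c1, c11, c2, c6}.
c10 is not among them, so fast-forward is not possible.

No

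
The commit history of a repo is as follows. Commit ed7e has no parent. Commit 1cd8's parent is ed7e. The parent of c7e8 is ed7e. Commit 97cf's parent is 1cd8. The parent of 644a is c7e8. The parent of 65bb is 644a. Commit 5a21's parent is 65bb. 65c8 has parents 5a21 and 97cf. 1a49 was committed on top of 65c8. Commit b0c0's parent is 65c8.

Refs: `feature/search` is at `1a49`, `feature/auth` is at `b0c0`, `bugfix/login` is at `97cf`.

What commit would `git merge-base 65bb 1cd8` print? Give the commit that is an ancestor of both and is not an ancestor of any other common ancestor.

Ancestors of 65bb: {644a, 65bb, c7e8, ed7e}.
Ancestors of 1cd8: {1cd8, ed7e}.
Common ancestors: {ed7e}.
The only common ancestor is ed7e, so it is the merge base.

ed7e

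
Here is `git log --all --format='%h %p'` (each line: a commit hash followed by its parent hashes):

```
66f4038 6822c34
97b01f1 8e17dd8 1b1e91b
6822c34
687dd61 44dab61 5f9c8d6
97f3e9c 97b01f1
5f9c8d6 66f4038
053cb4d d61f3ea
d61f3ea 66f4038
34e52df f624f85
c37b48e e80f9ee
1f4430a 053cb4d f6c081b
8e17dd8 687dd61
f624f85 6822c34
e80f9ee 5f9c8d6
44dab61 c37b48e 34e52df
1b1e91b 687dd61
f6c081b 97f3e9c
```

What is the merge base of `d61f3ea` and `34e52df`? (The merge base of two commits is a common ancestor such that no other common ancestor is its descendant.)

6822c34

Ancestors of d61f3ea: {66f4038, 6822c34, d61f3ea}.
Ancestors of 34e52df: {34e52df, 6822c34, f624f85}.
Common ancestors: {6822c34}.
The only common ancestor is 6822c34, so it is the merge base.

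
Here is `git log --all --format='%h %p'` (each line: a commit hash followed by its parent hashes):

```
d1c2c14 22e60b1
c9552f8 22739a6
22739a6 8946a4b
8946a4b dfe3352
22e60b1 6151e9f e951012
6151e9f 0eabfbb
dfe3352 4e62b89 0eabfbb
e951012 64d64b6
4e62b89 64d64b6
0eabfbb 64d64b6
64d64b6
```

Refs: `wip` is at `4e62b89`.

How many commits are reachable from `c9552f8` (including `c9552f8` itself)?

7

Walking parent pointers from c9552f8: reachable set = {0eabfbb, 22739a6, 4e62b89, 64d64b6, 8946a4b, c9552f8, dfe3352}.
That is 7 commits.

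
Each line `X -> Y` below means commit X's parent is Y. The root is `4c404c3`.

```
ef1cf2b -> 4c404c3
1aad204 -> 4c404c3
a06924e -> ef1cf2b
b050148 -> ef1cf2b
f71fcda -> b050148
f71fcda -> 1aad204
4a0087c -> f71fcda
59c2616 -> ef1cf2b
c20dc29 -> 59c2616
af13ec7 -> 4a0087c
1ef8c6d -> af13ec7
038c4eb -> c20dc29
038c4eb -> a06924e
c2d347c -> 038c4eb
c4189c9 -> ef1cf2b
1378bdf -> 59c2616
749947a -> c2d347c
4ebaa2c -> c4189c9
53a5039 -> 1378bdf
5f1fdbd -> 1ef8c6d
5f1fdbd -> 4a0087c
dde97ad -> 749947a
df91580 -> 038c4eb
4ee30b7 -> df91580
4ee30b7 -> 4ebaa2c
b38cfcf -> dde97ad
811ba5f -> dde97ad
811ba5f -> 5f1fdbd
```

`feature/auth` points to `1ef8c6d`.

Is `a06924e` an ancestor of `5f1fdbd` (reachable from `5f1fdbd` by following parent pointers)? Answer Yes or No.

No

Ancestors of 5f1fdbd: {1aad204, 1ef8c6d, 4a0087c, 4c404c3, 5f1fdbd, af13ec7, b050148, ef1cf2b, f71fcda}.
a06924e is not in that set, so it is not an ancestor of 5f1fdbd.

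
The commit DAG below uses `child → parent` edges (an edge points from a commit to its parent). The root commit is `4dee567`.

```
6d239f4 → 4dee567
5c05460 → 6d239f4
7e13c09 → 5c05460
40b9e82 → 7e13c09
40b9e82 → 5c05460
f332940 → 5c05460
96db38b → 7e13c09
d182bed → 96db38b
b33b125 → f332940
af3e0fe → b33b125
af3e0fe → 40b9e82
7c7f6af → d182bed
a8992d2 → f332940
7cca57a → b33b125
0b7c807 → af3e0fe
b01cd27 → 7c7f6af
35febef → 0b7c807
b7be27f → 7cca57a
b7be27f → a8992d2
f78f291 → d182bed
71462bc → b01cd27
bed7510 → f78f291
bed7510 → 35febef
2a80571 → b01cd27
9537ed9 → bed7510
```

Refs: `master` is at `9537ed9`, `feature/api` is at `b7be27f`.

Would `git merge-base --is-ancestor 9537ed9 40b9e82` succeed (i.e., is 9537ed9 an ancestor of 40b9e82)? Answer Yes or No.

Ancestors of 40b9e82: {40b9e82, 4dee567, 5c05460, 6d239f4, 7e13c09}.
9537ed9 is not in that set, so it is not an ancestor of 40b9e82.

No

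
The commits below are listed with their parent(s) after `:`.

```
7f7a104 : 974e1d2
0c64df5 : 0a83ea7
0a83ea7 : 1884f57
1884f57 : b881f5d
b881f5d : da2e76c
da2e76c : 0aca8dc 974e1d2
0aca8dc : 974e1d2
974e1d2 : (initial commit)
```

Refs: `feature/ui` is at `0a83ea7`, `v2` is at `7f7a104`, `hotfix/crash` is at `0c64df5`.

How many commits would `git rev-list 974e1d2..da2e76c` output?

2

Reachable from da2e76c: {0aca8dc, 974e1d2, da2e76c}.
Reachable from 974e1d2: {974e1d2}.
In da2e76c's history but not 974e1d2's: {0aca8dc, da2e76c} — 2 commits.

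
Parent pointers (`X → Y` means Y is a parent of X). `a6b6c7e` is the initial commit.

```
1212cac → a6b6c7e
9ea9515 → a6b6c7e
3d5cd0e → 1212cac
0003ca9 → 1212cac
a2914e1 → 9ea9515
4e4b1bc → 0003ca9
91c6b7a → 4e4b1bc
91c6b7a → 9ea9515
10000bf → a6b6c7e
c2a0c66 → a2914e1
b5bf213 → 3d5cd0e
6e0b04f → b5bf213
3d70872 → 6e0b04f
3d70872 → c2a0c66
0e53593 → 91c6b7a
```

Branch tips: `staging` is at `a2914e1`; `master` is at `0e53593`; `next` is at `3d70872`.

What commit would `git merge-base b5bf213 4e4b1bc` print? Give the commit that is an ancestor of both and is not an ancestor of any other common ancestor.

Ancestors of b5bf213: {1212cac, 3d5cd0e, a6b6c7e, b5bf213}.
Ancestors of 4e4b1bc: {0003ca9, 1212cac, 4e4b1bc, a6b6c7e}.
Common ancestors: {1212cac, a6b6c7e}.
Among these, 1212cac is not an ancestor of any other common ancestor — it is the merge base.

1212cac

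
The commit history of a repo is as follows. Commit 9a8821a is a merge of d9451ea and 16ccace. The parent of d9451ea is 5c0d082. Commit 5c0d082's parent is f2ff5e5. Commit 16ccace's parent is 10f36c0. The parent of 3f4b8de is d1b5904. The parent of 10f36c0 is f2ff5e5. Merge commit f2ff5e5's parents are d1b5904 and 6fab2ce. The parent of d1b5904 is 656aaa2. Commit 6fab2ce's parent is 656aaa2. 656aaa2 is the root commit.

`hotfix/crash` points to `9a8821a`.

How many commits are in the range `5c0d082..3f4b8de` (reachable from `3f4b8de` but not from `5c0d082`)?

Reachable from 3f4b8de: {3f4b8de, 656aaa2, d1b5904}.
Reachable from 5c0d082: {5c0d082, 656aaa2, 6fab2ce, d1b5904, f2ff5e5}.
In 3f4b8de's history but not 5c0d082's: {3f4b8de} — 1 commit.

1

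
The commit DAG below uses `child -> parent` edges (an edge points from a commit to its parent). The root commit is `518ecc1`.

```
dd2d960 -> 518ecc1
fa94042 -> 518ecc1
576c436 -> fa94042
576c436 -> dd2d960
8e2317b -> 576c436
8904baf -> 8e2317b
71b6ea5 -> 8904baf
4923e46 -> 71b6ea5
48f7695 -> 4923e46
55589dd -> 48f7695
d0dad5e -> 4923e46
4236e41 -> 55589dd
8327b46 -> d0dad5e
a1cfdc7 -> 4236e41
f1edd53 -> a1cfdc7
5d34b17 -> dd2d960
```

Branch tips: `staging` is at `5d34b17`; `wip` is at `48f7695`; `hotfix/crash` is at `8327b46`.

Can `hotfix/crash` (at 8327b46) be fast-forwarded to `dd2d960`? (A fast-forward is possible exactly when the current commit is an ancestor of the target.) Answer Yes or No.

No

A fast-forward from 8327b46 to dd2d960 is possible iff 8327b46 is an ancestor of dd2d960.
Ancestors of dd2d960: {518ecc1, dd2d960}.
8327b46 is not among them, so fast-forward is not possible.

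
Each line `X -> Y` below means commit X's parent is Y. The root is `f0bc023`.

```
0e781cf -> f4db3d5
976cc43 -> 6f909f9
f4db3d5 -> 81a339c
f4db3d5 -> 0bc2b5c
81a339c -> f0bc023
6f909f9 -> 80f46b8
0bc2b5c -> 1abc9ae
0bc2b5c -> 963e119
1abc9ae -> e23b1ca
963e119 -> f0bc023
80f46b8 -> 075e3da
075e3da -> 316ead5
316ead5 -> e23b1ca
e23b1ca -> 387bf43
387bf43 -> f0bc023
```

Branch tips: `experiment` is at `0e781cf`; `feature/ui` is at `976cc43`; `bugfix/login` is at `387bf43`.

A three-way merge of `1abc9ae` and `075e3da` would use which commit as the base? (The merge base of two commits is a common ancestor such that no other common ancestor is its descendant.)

e23b1ca

Ancestors of 1abc9ae: {1abc9ae, 387bf43, e23b1ca, f0bc023}.
Ancestors of 075e3da: {075e3da, 316ead5, 387bf43, e23b1ca, f0bc023}.
Common ancestors: {387bf43, e23b1ca, f0bc023}.
Among these, e23b1ca is not an ancestor of any other common ancestor — it is the merge base.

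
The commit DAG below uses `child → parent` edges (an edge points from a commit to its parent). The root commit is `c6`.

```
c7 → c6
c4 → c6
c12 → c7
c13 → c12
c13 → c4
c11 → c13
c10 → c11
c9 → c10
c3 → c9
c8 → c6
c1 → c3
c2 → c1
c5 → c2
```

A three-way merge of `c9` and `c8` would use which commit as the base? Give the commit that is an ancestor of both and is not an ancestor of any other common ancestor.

c6

Ancestors of c9: {c10, c11, c12, c13, c4, c6, c7, c9}.
Ancestors of c8: {c6, c8}.
Common ancestors: {c6}.
The only common ancestor is c6, so it is the merge base.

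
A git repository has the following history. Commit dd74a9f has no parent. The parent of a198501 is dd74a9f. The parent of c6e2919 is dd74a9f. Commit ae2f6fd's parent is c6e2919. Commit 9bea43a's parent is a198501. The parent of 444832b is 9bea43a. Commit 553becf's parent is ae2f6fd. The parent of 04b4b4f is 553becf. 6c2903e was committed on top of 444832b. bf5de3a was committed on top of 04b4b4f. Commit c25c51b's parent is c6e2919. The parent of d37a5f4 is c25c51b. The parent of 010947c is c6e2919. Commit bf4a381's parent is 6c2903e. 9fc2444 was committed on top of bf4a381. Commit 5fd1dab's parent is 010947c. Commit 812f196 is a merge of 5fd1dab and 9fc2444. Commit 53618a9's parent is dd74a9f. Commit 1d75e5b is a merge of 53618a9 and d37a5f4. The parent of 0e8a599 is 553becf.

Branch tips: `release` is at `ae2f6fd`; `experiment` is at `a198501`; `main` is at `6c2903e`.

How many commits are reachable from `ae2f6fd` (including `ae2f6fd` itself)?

3

Walking parent pointers from ae2f6fd: reachable set = {ae2f6fd, c6e2919, dd74a9f}.
That is 3 commits.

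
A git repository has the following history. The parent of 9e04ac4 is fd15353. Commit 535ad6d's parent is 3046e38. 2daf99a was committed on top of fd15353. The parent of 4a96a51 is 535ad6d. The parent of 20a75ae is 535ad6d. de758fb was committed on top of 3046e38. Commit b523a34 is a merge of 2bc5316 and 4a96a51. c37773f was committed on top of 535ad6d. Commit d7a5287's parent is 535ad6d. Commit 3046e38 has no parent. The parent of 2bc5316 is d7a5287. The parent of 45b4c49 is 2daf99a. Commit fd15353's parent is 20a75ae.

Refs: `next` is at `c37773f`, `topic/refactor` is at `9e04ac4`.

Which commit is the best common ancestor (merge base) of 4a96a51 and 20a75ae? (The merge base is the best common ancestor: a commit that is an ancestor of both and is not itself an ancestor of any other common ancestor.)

535ad6d

Ancestors of 4a96a51: {3046e38, 4a96a51, 535ad6d}.
Ancestors of 20a75ae: {20a75ae, 3046e38, 535ad6d}.
Common ancestors: {3046e38, 535ad6d}.
Among these, 535ad6d is not an ancestor of any other common ancestor — it is the merge base.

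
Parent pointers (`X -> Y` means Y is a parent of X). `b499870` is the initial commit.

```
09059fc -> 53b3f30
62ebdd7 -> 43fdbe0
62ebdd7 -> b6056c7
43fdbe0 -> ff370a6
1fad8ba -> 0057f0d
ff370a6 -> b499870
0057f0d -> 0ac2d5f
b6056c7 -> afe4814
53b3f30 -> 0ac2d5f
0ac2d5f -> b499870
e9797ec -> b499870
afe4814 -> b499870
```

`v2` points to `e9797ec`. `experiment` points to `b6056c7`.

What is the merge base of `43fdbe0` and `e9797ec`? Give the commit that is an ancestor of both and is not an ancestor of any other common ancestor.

Ancestors of 43fdbe0: {43fdbe0, b499870, ff370a6}.
Ancestors of e9797ec: {b499870, e9797ec}.
Common ancestors: {b499870}.
The only common ancestor is b499870, so it is the merge base.

b499870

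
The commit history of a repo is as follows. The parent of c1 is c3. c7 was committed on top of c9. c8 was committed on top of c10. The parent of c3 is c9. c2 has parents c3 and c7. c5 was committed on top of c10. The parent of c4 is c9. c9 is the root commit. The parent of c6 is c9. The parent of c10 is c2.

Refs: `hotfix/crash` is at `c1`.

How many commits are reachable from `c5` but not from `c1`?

Reachable from c5: {c10, c2, c3, c5, c7, c9}.
Reachable from c1: {c1, c3, c9}.
In c5's history but not c1's: {c10, c2, c5, c7} — 4 commits.

4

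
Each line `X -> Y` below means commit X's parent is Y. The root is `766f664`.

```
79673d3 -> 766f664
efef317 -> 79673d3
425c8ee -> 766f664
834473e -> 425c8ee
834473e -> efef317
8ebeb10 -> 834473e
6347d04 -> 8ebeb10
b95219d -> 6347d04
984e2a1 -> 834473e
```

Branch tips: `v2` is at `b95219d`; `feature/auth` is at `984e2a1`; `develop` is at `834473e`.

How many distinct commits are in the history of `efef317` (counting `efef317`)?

Walking parent pointers from efef317: reachable set = {766f664, 79673d3, efef317}.
That is 3 commits.

3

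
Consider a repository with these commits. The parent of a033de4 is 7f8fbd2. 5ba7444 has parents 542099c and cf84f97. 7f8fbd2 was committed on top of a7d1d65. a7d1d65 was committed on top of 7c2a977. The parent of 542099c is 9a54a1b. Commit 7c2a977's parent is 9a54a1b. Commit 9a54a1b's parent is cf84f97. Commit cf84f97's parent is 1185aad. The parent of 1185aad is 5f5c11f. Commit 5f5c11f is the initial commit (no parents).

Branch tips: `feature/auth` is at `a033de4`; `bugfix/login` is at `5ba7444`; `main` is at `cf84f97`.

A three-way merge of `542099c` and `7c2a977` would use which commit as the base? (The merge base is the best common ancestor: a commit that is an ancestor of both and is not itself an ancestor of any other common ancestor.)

Ancestors of 542099c: {1185aad, 542099c, 5f5c11f, 9a54a1b, cf84f97}.
Ancestors of 7c2a977: {1185aad, 5f5c11f, 7c2a977, 9a54a1b, cf84f97}.
Common ancestors: {1185aad, 5f5c11f, 9a54a1b, cf84f97}.
Among these, 9a54a1b is not an ancestor of any other common ancestor — it is the merge base.

9a54a1b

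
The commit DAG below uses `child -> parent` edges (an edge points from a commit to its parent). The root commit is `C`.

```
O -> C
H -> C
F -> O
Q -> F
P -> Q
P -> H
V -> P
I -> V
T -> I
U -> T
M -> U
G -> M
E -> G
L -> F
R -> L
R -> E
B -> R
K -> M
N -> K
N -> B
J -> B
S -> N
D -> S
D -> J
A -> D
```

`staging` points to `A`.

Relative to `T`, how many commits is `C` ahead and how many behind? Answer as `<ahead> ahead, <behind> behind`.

Reachable from C: {C}.
Reachable from T: {C, F, H, I, O, P, Q, T, V}.
Only in C's history (ahead): {} — 0.
Only in T's history (behind): {F, H, I, O, P, Q, T, V} — 8.

0 ahead, 8 behind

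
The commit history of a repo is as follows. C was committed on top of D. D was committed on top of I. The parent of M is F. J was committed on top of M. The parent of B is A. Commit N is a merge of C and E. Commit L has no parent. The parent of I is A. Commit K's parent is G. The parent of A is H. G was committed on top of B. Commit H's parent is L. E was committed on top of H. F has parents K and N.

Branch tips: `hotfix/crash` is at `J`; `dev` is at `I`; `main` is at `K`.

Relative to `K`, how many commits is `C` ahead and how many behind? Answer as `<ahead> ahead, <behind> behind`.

3 ahead, 3 behind

Reachable from C: {A, C, D, H, I, L}.
Reachable from K: {A, B, G, H, K, L}.
Only in C's history (ahead): {C, D, I} — 3.
Only in K's history (behind): {B, G, K} — 3.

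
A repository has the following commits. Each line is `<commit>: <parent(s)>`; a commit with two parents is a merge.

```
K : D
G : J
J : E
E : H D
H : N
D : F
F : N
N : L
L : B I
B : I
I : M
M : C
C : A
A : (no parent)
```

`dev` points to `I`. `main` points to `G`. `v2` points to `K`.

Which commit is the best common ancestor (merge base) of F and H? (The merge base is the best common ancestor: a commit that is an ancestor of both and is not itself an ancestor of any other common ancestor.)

Ancestors of F: {A, B, C, F, I, L, M, N}.
Ancestors of H: {A, B, C, H, I, L, M, N}.
Common ancestors: {A, B, C, I, L, M, N}.
Among these, N is not an ancestor of any other common ancestor — it is the merge base.

N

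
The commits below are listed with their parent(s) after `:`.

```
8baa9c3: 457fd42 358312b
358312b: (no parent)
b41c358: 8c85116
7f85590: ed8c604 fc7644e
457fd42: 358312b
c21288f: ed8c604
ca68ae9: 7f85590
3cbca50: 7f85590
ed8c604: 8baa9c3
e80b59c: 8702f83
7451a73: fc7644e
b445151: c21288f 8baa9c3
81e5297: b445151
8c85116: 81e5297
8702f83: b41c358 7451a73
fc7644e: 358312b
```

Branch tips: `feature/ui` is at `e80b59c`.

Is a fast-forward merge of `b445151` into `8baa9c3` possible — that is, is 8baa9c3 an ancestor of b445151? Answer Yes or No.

Yes

A fast-forward from 8baa9c3 to b445151 is possible iff 8baa9c3 is an ancestor of b445151.
Ancestors of b445151: {358312b, 457fd42, 8baa9c3, b445151, c21288f, ed8c604}.
8baa9c3 is among them, so fast-forward is possible.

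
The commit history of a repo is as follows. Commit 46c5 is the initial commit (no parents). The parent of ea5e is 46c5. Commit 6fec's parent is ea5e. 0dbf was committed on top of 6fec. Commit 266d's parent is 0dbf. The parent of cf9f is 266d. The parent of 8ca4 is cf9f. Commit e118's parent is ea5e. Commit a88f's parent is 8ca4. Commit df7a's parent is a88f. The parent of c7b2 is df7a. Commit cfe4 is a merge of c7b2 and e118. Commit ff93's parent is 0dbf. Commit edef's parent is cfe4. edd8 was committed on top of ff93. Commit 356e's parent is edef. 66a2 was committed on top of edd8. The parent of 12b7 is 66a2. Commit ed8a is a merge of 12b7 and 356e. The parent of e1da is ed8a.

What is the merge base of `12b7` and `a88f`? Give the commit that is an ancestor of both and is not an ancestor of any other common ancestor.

Ancestors of 12b7: {0dbf, 12b7, 46c5, 66a2, 6fec, ea5e, edd8, ff93}.
Ancestors of a88f: {0dbf, 266d, 46c5, 6fec, 8ca4, a88f, cf9f, ea5e}.
Common ancestors: {0dbf, 46c5, 6fec, ea5e}.
Among these, 0dbf is not an ancestor of any other common ancestor — it is the merge base.

0dbf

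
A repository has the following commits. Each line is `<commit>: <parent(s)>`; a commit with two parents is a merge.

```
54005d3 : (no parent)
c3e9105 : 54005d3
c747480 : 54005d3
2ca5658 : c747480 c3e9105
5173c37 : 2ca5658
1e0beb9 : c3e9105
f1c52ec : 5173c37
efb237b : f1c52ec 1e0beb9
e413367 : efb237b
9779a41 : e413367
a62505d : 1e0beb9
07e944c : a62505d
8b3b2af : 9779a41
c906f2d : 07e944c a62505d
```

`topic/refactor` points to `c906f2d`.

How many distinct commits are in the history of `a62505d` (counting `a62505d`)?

4

Walking parent pointers from a62505d: reachable set = {1e0beb9, 54005d3, a62505d, c3e9105}.
That is 4 commits.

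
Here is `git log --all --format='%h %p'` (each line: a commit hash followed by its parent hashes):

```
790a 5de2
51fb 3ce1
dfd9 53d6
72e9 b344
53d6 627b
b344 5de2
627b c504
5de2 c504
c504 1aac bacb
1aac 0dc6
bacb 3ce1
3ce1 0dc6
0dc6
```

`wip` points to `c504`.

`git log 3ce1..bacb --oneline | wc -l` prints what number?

1

Reachable from bacb: {0dc6, 3ce1, bacb}.
Reachable from 3ce1: {0dc6, 3ce1}.
In bacb's history but not 3ce1's: {bacb} — 1 commit.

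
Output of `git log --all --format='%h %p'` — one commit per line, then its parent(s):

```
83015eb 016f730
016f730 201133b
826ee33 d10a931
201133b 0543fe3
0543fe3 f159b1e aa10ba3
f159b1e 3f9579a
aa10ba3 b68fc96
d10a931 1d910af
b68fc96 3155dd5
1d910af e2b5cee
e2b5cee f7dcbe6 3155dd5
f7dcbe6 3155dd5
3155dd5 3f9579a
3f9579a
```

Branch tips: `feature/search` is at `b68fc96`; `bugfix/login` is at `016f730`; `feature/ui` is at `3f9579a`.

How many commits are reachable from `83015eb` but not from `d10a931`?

Reachable from 83015eb: {016f730, 0543fe3, 201133b, 3155dd5, 3f9579a, 83015eb, aa10ba3, b68fc96, f159b1e}.
Reachable from d10a931: {1d910af, 3155dd5, 3f9579a, d10a931, e2b5cee, f7dcbe6}.
In 83015eb's history but not d10a931's: {016f730, 0543fe3, 201133b, 83015eb, aa10ba3, b68fc96, f159b1e} — 7 commits.

7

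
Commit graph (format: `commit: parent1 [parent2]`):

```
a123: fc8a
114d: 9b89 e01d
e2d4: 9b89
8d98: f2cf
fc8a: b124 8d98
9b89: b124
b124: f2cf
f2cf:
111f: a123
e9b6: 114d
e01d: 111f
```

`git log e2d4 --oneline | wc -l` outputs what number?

Walking parent pointers from e2d4: reachable set = {9b89, b124, e2d4, f2cf}.
That is 4 commits.

4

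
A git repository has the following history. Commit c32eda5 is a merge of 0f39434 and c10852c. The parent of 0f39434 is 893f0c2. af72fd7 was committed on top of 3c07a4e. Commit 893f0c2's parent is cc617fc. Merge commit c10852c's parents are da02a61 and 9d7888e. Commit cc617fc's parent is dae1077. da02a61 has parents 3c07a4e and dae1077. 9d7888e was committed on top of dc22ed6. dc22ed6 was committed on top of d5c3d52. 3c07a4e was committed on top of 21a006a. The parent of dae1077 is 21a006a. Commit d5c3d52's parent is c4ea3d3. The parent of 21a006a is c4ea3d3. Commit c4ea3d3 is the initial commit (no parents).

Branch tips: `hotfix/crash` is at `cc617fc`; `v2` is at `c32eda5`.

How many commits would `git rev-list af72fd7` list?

4

Walking parent pointers from af72fd7: reachable set = {21a006a, 3c07a4e, af72fd7, c4ea3d3}.
That is 4 commits.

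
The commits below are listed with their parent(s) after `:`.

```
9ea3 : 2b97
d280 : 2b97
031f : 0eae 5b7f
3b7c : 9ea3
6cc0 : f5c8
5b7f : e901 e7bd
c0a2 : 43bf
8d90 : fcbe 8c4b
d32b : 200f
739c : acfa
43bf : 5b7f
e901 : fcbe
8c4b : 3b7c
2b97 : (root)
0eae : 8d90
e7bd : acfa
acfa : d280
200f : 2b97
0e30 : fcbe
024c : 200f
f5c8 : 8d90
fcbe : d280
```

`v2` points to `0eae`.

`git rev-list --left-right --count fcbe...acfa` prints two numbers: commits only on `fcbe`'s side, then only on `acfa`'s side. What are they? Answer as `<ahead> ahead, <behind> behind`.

Reachable from fcbe: {2b97, d280, fcbe}.
Reachable from acfa: {2b97, acfa, d280}.
Only in fcbe's history (ahead): {fcbe} — 1.
Only in acfa's history (behind): {acfa} — 1.

1 ahead, 1 behind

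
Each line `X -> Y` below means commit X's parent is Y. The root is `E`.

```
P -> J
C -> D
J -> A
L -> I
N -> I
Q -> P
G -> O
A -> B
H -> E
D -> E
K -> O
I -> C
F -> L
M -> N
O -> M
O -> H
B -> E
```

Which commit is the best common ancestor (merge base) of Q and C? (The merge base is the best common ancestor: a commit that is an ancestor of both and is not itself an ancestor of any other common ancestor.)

E

Ancestors of Q: {A, B, E, J, P, Q}.
Ancestors of C: {C, D, E}.
Common ancestors: {E}.
The only common ancestor is E, so it is the merge base.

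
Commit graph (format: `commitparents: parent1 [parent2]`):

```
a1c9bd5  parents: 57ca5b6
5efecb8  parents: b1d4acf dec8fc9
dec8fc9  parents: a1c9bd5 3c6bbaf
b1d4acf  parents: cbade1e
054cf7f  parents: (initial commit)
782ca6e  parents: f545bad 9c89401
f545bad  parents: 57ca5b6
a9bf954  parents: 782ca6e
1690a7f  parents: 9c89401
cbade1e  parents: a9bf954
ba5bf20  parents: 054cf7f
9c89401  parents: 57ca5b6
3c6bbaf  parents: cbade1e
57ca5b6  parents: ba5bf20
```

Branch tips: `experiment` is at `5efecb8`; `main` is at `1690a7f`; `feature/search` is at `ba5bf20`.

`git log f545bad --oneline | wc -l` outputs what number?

4

Walking parent pointers from f545bad: reachable set = {054cf7f, 57ca5b6, ba5bf20, f545bad}.
That is 4 commits.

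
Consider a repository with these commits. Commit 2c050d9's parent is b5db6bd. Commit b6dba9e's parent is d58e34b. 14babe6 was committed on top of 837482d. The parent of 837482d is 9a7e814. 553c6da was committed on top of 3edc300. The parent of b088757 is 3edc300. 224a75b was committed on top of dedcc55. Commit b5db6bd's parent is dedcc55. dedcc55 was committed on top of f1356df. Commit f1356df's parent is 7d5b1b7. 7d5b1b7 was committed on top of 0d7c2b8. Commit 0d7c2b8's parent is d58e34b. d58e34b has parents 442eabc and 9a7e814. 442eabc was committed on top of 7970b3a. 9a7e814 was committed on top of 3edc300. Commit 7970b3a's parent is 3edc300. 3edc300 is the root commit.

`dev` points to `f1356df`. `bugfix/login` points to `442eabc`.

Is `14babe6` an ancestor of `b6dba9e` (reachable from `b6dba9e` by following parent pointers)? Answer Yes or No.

No

Ancestors of b6dba9e: {3edc300, 442eabc, 7970b3a, 9a7e814, b6dba9e, d58e34b}.
14babe6 is not in that set, so it is not an ancestor of b6dba9e.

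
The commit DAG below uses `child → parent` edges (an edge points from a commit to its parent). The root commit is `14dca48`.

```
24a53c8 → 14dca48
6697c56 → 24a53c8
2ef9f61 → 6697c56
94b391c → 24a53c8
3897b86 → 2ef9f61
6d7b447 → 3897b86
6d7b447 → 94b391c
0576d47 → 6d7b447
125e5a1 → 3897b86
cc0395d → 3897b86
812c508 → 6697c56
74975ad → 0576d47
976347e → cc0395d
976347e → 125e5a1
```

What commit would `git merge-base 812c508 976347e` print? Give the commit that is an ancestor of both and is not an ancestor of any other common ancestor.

Ancestors of 812c508: {14dca48, 24a53c8, 6697c56, 812c508}.
Ancestors of 976347e: {125e5a1, 14dca48, 24a53c8, 2ef9f61, 3897b86, 6697c56, 976347e, cc0395d}.
Common ancestors: {14dca48, 24a53c8, 6697c56}.
Among these, 6697c56 is not an ancestor of any other common ancestor — it is the merge base.

6697c56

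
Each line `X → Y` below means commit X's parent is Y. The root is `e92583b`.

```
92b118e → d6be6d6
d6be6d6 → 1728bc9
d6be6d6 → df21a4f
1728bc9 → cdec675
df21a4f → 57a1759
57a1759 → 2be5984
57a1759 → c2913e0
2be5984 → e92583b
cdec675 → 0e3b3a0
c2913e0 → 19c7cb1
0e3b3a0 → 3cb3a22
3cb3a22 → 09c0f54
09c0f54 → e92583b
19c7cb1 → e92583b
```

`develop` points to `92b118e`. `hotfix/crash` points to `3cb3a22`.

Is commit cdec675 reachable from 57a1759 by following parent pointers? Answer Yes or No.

No

Ancestors of 57a1759: {19c7cb1, 2be5984, 57a1759, c2913e0, e92583b}.
cdec675 is not in that set, so it is not an ancestor of 57a1759.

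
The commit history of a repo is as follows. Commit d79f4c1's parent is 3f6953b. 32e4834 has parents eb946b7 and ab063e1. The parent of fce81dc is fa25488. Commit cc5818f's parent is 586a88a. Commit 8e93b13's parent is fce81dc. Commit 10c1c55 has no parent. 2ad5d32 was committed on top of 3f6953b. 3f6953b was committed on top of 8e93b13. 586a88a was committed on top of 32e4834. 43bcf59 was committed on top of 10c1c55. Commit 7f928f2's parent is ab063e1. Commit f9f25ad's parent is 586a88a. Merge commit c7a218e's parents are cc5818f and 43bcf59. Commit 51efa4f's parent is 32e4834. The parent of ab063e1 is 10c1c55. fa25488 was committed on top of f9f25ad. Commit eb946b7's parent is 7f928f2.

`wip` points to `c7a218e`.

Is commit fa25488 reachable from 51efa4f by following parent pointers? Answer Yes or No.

No

Ancestors of 51efa4f: {10c1c55, 32e4834, 51efa4f, 7f928f2, ab063e1, eb946b7}.
fa25488 is not in that set, so it is not an ancestor of 51efa4f.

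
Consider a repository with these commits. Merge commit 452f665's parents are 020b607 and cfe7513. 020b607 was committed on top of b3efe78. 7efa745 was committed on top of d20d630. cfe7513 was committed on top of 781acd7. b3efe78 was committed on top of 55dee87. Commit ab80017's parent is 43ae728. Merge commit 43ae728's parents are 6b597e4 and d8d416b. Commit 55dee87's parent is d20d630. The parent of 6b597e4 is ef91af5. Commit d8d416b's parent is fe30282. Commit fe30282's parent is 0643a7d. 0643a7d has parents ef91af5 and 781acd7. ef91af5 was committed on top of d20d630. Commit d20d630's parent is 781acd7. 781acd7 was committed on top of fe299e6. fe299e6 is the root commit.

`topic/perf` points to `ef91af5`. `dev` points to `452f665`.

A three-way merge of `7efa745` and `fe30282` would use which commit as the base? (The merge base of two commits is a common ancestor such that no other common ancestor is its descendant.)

d20d630

Ancestors of 7efa745: {781acd7, 7efa745, d20d630, fe299e6}.
Ancestors of fe30282: {0643a7d, 781acd7, d20d630, ef91af5, fe299e6, fe30282}.
Common ancestors: {781acd7, d20d630, fe299e6}.
Among these, d20d630 is not an ancestor of any other common ancestor — it is the merge base.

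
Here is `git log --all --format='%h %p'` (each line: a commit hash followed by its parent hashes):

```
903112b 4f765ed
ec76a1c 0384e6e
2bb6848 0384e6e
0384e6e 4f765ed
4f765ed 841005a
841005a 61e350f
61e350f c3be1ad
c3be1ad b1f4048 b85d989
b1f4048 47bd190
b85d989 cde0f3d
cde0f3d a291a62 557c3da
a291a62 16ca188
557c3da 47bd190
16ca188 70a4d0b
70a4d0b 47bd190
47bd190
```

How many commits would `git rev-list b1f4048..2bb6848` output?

12

Reachable from 2bb6848: {0384e6e, 16ca188, 2bb6848, 47bd190, 4f765ed, 557c3da, 61e350f, 70a4d0b, 841005a, a291a62, b1f4048, b85d989, c3be1ad, cde0f3d}.
Reachable from b1f4048: {47bd190, b1f4048}.
In 2bb6848's history but not b1f4048's: {0384e6e, 16ca188, 2bb6848, 4f765ed, 557c3da, 61e350f, 70a4d0b, 841005a, a291a62, b85d989, c3be1ad, cde0f3d} — 12 commits.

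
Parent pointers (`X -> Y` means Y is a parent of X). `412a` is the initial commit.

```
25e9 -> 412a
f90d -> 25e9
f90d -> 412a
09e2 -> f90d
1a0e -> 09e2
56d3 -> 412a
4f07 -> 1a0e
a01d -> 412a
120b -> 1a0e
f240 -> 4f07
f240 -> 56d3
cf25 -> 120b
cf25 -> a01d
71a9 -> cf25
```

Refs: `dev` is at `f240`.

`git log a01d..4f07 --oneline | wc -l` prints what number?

Reachable from 4f07: {09e2, 1a0e, 25e9, 412a, 4f07, f90d}.
Reachable from a01d: {412a, a01d}.
In 4f07's history but not a01d's: {09e2, 1a0e, 25e9, 4f07, f90d} — 5 commits.

5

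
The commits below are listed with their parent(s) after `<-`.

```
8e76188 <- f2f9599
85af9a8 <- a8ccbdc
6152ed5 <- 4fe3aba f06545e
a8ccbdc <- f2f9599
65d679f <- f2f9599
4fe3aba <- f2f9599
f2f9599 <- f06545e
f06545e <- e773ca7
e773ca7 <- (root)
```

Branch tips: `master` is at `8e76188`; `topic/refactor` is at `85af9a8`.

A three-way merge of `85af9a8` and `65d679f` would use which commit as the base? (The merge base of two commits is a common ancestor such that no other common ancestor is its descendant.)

f2f9599

Ancestors of 85af9a8: {85af9a8, a8ccbdc, e773ca7, f06545e, f2f9599}.
Ancestors of 65d679f: {65d679f, e773ca7, f06545e, f2f9599}.
Common ancestors: {e773ca7, f06545e, f2f9599}.
Among these, f2f9599 is not an ancestor of any other common ancestor — it is the merge base.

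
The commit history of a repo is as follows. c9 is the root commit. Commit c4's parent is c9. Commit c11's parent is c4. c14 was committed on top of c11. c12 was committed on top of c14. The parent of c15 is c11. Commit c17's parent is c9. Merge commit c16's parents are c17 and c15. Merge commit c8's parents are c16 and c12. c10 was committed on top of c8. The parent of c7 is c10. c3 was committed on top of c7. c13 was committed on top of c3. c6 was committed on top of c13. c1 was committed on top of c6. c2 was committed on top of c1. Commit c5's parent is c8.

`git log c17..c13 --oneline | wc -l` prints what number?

Reachable from c13: {c10, c11, c12, c13, c14, c15, c16, c17, c3, c4, c7, c8, c9}.
Reachable from c17: {c17, c9}.
In c13's history but not c17's: {c10, c11, c12, c13, c14, c15, c16, c3, c4, c7, c8} — 11 commits.

11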